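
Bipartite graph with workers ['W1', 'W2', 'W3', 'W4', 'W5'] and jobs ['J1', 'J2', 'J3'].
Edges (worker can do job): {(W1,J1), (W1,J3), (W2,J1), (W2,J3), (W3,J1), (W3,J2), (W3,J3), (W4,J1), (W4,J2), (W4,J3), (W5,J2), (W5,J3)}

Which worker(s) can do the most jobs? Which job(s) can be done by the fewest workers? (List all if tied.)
Most versatile: W3, W4 (3 jobs); Least covered: J2 (3 workers)

Worker degrees (jobs they can do): W1:2, W2:2, W3:3, W4:3, W5:2
Job degrees (workers who can do it): J1:4, J2:3, J3:5

Maximum worker degree is 3, achieved by: W3, W4
Minimum job degree is 3, achieved by: J2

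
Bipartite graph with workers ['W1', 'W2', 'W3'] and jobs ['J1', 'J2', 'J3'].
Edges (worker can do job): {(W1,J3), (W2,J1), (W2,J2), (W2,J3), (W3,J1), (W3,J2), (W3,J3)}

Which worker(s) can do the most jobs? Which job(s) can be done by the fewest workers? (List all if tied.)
Most versatile: W2, W3 (3 jobs); Least covered: J1, J2 (2 workers)

Worker degrees (jobs they can do): W1:1, W2:3, W3:3
Job degrees (workers who can do it): J1:2, J2:2, J3:3

Maximum worker degree is 3, achieved by: W2, W3
Minimum job degree is 2, achieved by: J1, J2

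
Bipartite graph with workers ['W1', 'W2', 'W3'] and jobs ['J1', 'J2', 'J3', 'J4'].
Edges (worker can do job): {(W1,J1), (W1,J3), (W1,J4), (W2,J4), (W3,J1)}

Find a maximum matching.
Matching: {(W1,J3), (W2,J4), (W3,J1)}

Maximum matching (size 3):
  W1 → J3
  W2 → J4
  W3 → J1

Each worker is assigned to at most one job, and each job to at most one worker.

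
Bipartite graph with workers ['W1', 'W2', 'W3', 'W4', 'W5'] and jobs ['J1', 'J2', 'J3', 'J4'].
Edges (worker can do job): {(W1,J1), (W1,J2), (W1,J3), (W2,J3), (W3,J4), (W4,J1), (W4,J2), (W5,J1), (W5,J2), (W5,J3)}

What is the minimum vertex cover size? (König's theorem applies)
Minimum vertex cover size = 4

By König's theorem: in bipartite graphs,
min vertex cover = max matching = 4

Maximum matching has size 4, so minimum vertex cover also has size 4.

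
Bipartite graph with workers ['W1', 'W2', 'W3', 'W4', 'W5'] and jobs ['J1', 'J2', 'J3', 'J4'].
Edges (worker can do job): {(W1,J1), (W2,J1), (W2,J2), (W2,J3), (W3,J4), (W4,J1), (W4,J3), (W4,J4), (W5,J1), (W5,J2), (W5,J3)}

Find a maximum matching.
Matching: {(W2,J3), (W3,J4), (W4,J1), (W5,J2)}

Maximum matching (size 4):
  W2 → J3
  W3 → J4
  W4 → J1
  W5 → J2

Each worker is assigned to at most one job, and each job to at most one worker.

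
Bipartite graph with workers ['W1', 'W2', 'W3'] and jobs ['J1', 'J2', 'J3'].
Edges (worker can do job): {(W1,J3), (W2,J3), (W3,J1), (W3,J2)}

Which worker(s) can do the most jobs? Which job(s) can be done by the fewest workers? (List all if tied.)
Most versatile: W3 (2 jobs); Least covered: J1, J2 (1 workers)

Worker degrees (jobs they can do): W1:1, W2:1, W3:2
Job degrees (workers who can do it): J1:1, J2:1, J3:2

Maximum worker degree is 2, achieved by: W3
Minimum job degree is 1, achieved by: J1, J2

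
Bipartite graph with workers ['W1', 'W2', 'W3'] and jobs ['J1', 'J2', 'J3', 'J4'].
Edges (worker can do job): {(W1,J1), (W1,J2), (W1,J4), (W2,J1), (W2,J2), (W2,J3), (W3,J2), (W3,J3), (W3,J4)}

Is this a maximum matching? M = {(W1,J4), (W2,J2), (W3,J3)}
Yes, size 3 is maximum

Proposed matching has size 3.
Maximum matching size for this graph: 3.

This is a maximum matching.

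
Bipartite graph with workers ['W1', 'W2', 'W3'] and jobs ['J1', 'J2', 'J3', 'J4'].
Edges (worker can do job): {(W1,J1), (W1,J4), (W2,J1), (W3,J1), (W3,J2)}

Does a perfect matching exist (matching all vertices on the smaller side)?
Yes, perfect matching exists (size 3)

Perfect matching: {(W1,J4), (W2,J1), (W3,J2)}
All 3 vertices on the smaller side are matched.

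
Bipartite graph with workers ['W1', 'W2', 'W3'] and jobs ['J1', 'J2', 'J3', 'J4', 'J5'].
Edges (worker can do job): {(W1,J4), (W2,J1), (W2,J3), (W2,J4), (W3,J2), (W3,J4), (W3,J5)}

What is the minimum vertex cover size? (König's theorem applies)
Minimum vertex cover size = 3

By König's theorem: in bipartite graphs,
min vertex cover = max matching = 3

Maximum matching has size 3, so minimum vertex cover also has size 3.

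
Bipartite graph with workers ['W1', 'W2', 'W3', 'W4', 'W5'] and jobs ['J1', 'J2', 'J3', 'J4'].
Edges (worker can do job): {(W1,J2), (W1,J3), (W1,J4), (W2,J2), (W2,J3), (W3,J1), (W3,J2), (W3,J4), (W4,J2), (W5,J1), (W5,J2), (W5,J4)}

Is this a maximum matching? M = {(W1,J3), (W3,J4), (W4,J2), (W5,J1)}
Yes, size 4 is maximum

Proposed matching has size 4.
Maximum matching size for this graph: 4.

This is a maximum matching.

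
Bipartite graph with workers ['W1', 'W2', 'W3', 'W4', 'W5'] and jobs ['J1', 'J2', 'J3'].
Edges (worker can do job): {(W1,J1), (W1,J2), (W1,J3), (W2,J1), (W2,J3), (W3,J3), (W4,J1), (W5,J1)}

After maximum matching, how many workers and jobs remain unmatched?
Unmatched: 2 workers, 0 jobs

Maximum matching size: 3
Workers: 5 total, 3 matched, 2 unmatched
Jobs: 3 total, 3 matched, 0 unmatched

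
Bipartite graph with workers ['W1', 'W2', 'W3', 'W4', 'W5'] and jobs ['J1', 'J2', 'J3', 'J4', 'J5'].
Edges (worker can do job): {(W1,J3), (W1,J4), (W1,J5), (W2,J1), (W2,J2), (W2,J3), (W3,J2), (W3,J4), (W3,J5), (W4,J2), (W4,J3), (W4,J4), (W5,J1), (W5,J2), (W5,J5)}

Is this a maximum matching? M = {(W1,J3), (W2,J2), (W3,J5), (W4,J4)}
No, size 4 is not maximum

Proposed matching has size 4.
Maximum matching size for this graph: 5.

This is NOT maximum - can be improved to size 5.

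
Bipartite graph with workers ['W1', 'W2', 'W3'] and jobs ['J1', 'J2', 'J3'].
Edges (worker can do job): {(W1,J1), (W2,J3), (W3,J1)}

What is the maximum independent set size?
Maximum independent set = 4

By König's theorem:
- Min vertex cover = Max matching = 2
- Max independent set = Total vertices - Min vertex cover
- Max independent set = 6 - 2 = 4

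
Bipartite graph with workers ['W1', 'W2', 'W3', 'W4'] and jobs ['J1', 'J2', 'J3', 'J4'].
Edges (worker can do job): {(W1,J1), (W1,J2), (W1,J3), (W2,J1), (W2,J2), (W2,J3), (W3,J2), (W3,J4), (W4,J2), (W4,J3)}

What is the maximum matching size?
Maximum matching size = 4

Maximum matching: {(W1,J3), (W2,J1), (W3,J4), (W4,J2)}
Size: 4

This assigns 4 workers to 4 distinct jobs.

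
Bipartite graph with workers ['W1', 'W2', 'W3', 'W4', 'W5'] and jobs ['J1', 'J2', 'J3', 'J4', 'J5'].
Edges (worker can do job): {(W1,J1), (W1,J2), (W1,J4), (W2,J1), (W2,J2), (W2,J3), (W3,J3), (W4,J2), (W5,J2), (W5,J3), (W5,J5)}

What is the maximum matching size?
Maximum matching size = 5

Maximum matching: {(W1,J4), (W2,J1), (W3,J3), (W4,J2), (W5,J5)}
Size: 5

This assigns 5 workers to 5 distinct jobs.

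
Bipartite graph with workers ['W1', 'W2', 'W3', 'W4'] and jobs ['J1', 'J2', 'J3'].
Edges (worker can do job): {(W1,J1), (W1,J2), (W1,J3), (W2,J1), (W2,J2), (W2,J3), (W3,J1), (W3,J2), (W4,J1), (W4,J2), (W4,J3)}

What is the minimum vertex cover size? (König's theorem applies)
Minimum vertex cover size = 3

By König's theorem: in bipartite graphs,
min vertex cover = max matching = 3

Maximum matching has size 3, so minimum vertex cover also has size 3.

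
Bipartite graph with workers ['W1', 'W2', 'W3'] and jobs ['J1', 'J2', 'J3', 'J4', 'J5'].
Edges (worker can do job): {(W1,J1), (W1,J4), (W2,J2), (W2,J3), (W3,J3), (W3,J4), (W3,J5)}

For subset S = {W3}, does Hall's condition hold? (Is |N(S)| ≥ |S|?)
Yes: |N(S)| = 3, |S| = 1

Subset S = {W3}
Neighbors N(S) = {J3, J4, J5}

|N(S)| = 3, |S| = 1
Hall's condition: |N(S)| ≥ |S| is satisfied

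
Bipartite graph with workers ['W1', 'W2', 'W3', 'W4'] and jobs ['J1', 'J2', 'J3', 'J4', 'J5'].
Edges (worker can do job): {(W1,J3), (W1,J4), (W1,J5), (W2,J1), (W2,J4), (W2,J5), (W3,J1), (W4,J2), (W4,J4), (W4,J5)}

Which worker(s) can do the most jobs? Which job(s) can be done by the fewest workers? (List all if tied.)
Most versatile: W1, W2, W4 (3 jobs); Least covered: J2, J3 (1 workers)

Worker degrees (jobs they can do): W1:3, W2:3, W3:1, W4:3
Job degrees (workers who can do it): J1:2, J2:1, J3:1, J4:3, J5:3

Maximum worker degree is 3, achieved by: W1, W2, W4
Minimum job degree is 1, achieved by: J2, J3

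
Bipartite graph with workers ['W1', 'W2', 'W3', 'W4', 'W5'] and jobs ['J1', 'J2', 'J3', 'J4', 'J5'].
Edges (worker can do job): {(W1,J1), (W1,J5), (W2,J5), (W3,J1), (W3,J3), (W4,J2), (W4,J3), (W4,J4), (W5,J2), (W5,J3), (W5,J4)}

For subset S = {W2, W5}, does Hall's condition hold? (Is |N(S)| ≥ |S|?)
Yes: |N(S)| = 4, |S| = 2

Subset S = {W2, W5}
Neighbors N(S) = {J2, J3, J4, J5}

|N(S)| = 4, |S| = 2
Hall's condition: |N(S)| ≥ |S| is satisfied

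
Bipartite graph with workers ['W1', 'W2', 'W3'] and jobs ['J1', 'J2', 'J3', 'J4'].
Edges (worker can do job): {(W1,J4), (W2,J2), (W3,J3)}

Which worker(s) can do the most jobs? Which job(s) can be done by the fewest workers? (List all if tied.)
Most versatile: W1, W2, W3 (1 jobs); Least covered: J1 (0 workers)

Worker degrees (jobs they can do): W1:1, W2:1, W3:1
Job degrees (workers who can do it): J1:0, J2:1, J3:1, J4:1

Maximum worker degree is 1, achieved by: W1, W2, W3
Minimum job degree is 0, achieved by: J1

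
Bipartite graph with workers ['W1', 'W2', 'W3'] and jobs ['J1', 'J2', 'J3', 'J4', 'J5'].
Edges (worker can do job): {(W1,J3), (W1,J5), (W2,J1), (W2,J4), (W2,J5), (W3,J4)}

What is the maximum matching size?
Maximum matching size = 3

Maximum matching: {(W1,J3), (W2,J1), (W3,J4)}
Size: 3

This assigns 3 workers to 3 distinct jobs.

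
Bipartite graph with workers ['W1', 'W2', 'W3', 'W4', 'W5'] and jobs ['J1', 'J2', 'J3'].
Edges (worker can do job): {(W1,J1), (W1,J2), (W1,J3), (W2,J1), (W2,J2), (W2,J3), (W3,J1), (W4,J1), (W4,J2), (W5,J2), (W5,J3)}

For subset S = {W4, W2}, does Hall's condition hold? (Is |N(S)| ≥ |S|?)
Yes: |N(S)| = 3, |S| = 2

Subset S = {W4, W2}
Neighbors N(S) = {J1, J2, J3}

|N(S)| = 3, |S| = 2
Hall's condition: |N(S)| ≥ |S| is satisfied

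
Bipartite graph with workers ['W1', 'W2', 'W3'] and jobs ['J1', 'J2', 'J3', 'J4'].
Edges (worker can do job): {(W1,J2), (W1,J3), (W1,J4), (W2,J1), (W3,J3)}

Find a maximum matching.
Matching: {(W1,J4), (W2,J1), (W3,J3)}

Maximum matching (size 3):
  W1 → J4
  W2 → J1
  W3 → J3

Each worker is assigned to at most one job, and each job to at most one worker.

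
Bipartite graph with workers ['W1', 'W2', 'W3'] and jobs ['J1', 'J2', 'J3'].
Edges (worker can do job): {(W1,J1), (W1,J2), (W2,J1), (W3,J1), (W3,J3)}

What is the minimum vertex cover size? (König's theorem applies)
Minimum vertex cover size = 3

By König's theorem: in bipartite graphs,
min vertex cover = max matching = 3

Maximum matching has size 3, so minimum vertex cover also has size 3.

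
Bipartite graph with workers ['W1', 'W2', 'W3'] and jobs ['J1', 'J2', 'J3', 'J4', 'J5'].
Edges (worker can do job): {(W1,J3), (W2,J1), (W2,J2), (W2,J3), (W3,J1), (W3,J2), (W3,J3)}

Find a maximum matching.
Matching: {(W1,J3), (W2,J2), (W3,J1)}

Maximum matching (size 3):
  W1 → J3
  W2 → J2
  W3 → J1

Each worker is assigned to at most one job, and each job to at most one worker.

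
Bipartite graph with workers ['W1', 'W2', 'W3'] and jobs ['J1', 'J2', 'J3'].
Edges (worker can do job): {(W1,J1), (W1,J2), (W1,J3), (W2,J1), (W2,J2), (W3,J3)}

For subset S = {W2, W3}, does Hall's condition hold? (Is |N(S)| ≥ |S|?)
Yes: |N(S)| = 3, |S| = 2

Subset S = {W2, W3}
Neighbors N(S) = {J1, J2, J3}

|N(S)| = 3, |S| = 2
Hall's condition: |N(S)| ≥ |S| is satisfied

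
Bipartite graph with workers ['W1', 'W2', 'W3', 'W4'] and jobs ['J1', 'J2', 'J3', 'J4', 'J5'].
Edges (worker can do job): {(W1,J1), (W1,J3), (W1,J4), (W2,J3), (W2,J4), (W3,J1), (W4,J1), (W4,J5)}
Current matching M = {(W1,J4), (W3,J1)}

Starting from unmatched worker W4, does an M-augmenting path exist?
Yes: W4 → J5

An M-augmenting path alternates non-matching / matching edges, starting and ending at unmatched vertices.
Path: W4 → J5
(J5 is unmatched in M, so the path is augmenting.)
Flipping edges along this path would increase |M| from 2 to 3.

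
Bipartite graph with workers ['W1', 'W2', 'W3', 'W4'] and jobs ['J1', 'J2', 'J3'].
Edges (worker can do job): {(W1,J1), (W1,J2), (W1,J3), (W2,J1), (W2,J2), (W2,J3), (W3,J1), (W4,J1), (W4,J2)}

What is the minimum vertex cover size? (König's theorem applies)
Minimum vertex cover size = 3

By König's theorem: in bipartite graphs,
min vertex cover = max matching = 3

Maximum matching has size 3, so minimum vertex cover also has size 3.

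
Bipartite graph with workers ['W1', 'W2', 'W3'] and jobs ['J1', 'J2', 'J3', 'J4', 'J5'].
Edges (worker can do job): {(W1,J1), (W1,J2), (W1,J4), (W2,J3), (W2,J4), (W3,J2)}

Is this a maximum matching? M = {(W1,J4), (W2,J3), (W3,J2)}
Yes, size 3 is maximum

Proposed matching has size 3.
Maximum matching size for this graph: 3.

This is a maximum matching.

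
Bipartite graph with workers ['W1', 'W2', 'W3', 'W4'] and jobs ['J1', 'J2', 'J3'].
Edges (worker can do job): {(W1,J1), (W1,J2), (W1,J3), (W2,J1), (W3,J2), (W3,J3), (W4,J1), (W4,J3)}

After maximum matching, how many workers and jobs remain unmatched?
Unmatched: 1 workers, 0 jobs

Maximum matching size: 3
Workers: 4 total, 3 matched, 1 unmatched
Jobs: 3 total, 3 matched, 0 unmatched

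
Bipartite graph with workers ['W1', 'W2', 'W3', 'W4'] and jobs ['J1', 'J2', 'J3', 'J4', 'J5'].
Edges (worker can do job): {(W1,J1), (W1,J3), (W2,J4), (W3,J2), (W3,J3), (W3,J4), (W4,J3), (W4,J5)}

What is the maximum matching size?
Maximum matching size = 4

Maximum matching: {(W1,J1), (W2,J4), (W3,J2), (W4,J3)}
Size: 4

This assigns 4 workers to 4 distinct jobs.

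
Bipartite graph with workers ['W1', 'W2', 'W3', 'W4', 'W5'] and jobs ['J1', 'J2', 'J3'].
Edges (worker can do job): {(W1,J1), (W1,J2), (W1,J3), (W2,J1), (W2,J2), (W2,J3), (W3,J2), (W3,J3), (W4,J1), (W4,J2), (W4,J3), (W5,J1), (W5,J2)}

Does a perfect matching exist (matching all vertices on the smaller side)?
Yes, perfect matching exists (size 3)

Perfect matching: {(W3,J2), (W4,J3), (W5,J1)}
All 3 vertices on the smaller side are matched.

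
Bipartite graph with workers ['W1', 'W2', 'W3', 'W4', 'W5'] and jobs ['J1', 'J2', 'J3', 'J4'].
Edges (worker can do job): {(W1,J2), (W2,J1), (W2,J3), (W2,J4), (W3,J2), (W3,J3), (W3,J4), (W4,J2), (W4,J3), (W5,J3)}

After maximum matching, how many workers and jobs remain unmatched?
Unmatched: 1 workers, 0 jobs

Maximum matching size: 4
Workers: 5 total, 4 matched, 1 unmatched
Jobs: 4 total, 4 matched, 0 unmatched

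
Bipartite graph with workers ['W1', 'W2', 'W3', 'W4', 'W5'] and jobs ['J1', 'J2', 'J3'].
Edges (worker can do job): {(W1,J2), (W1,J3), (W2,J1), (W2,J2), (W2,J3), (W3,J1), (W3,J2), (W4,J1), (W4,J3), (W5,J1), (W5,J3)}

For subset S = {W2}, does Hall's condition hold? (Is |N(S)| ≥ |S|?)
Yes: |N(S)| = 3, |S| = 1

Subset S = {W2}
Neighbors N(S) = {J1, J2, J3}

|N(S)| = 3, |S| = 1
Hall's condition: |N(S)| ≥ |S| is satisfied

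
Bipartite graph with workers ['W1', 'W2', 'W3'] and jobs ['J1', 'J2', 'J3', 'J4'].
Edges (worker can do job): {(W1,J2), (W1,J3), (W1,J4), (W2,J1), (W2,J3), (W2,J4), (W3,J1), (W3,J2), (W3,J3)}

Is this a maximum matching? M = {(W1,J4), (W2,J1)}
No, size 2 is not maximum

Proposed matching has size 2.
Maximum matching size for this graph: 3.

This is NOT maximum - can be improved to size 3.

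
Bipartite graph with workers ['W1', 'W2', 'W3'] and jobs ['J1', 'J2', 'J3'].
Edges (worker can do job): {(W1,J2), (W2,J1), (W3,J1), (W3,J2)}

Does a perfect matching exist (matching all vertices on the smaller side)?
No, maximum matching has size 2 < 3

Maximum matching has size 2, need 3 for perfect matching.
Unmatched workers: ['W1']
Unmatched jobs: ['J3']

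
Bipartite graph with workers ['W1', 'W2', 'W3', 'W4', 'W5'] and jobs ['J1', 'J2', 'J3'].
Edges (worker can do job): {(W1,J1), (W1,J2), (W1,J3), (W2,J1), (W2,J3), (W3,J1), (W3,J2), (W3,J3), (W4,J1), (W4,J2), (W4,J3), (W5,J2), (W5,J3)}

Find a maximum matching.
Matching: {(W3,J2), (W4,J1), (W5,J3)}

Maximum matching (size 3):
  W3 → J2
  W4 → J1
  W5 → J3

Each worker is assigned to at most one job, and each job to at most one worker.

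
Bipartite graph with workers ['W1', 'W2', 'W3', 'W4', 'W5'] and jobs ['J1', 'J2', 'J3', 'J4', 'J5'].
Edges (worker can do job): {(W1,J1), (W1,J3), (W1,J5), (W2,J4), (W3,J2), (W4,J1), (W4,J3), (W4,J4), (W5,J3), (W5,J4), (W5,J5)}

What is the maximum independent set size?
Maximum independent set = 5

By König's theorem:
- Min vertex cover = Max matching = 5
- Max independent set = Total vertices - Min vertex cover
- Max independent set = 10 - 5 = 5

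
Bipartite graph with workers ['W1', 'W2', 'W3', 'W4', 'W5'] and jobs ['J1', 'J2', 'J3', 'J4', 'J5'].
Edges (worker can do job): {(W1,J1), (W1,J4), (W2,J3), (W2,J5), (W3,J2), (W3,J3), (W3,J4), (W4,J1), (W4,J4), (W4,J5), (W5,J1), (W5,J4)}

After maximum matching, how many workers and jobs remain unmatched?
Unmatched: 0 workers, 0 jobs

Maximum matching size: 5
Workers: 5 total, 5 matched, 0 unmatched
Jobs: 5 total, 5 matched, 0 unmatched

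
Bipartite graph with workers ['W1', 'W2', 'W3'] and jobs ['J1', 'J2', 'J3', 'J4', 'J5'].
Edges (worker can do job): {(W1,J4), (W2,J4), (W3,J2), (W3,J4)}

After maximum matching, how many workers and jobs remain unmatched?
Unmatched: 1 workers, 3 jobs

Maximum matching size: 2
Workers: 3 total, 2 matched, 1 unmatched
Jobs: 5 total, 2 matched, 3 unmatched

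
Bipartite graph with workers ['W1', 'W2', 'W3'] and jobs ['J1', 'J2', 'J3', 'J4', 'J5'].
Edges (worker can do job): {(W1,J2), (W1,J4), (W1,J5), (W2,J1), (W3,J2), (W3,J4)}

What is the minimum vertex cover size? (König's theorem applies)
Minimum vertex cover size = 3

By König's theorem: in bipartite graphs,
min vertex cover = max matching = 3

Maximum matching has size 3, so minimum vertex cover also has size 3.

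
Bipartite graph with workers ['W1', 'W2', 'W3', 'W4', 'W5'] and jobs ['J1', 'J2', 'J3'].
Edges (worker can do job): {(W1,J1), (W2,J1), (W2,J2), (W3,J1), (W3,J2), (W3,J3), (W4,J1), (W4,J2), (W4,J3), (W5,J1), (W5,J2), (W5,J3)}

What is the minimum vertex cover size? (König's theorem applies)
Minimum vertex cover size = 3

By König's theorem: in bipartite graphs,
min vertex cover = max matching = 3

Maximum matching has size 3, so minimum vertex cover also has size 3.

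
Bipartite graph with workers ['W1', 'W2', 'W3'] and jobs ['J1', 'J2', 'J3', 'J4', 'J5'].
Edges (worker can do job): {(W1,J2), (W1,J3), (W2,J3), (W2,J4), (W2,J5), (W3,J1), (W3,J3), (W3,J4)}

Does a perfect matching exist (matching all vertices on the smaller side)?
Yes, perfect matching exists (size 3)

Perfect matching: {(W1,J2), (W2,J3), (W3,J4)}
All 3 vertices on the smaller side are matched.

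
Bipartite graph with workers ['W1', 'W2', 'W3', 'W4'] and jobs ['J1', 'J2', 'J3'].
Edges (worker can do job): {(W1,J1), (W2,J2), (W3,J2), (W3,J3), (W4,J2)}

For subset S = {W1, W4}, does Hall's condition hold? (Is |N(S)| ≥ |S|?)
Yes: |N(S)| = 2, |S| = 2

Subset S = {W1, W4}
Neighbors N(S) = {J1, J2}

|N(S)| = 2, |S| = 2
Hall's condition: |N(S)| ≥ |S| is satisfied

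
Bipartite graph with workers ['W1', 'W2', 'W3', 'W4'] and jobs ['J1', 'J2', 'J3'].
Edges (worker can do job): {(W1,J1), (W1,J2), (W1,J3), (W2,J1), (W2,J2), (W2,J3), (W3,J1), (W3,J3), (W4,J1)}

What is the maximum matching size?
Maximum matching size = 3

Maximum matching: {(W1,J2), (W3,J3), (W4,J1)}
Size: 3

This assigns 3 workers to 3 distinct jobs.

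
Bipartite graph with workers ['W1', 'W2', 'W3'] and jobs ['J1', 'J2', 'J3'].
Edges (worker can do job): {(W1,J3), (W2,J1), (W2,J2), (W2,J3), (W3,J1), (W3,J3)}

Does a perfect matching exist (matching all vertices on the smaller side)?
Yes, perfect matching exists (size 3)

Perfect matching: {(W1,J3), (W2,J2), (W3,J1)}
All 3 vertices on the smaller side are matched.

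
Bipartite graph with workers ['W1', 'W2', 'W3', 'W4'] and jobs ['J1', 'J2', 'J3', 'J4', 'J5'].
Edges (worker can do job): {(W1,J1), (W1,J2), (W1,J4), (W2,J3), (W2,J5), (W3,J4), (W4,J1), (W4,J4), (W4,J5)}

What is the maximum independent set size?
Maximum independent set = 5

By König's theorem:
- Min vertex cover = Max matching = 4
- Max independent set = Total vertices - Min vertex cover
- Max independent set = 9 - 4 = 5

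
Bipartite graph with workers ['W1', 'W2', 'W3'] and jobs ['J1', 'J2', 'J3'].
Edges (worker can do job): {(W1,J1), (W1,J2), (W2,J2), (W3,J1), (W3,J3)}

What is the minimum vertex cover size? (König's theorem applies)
Minimum vertex cover size = 3

By König's theorem: in bipartite graphs,
min vertex cover = max matching = 3

Maximum matching has size 3, so minimum vertex cover also has size 3.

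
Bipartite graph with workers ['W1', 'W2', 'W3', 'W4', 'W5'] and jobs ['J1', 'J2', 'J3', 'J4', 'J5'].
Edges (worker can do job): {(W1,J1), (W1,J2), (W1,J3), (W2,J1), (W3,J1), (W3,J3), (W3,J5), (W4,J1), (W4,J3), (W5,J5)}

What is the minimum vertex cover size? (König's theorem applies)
Minimum vertex cover size = 4

By König's theorem: in bipartite graphs,
min vertex cover = max matching = 4

Maximum matching has size 4, so minimum vertex cover also has size 4.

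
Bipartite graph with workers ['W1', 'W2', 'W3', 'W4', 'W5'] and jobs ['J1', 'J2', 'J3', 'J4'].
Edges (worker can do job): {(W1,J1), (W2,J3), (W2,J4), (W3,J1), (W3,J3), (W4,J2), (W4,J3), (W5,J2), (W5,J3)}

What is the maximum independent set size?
Maximum independent set = 5

By König's theorem:
- Min vertex cover = Max matching = 4
- Max independent set = Total vertices - Min vertex cover
- Max independent set = 9 - 4 = 5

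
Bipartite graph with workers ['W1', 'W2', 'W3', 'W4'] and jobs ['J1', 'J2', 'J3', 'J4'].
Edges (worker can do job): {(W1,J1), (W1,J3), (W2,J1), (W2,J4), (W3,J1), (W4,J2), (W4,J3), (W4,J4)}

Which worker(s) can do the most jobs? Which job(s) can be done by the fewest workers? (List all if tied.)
Most versatile: W4 (3 jobs); Least covered: J2 (1 workers)

Worker degrees (jobs they can do): W1:2, W2:2, W3:1, W4:3
Job degrees (workers who can do it): J1:3, J2:1, J3:2, J4:2

Maximum worker degree is 3, achieved by: W4
Minimum job degree is 1, achieved by: J2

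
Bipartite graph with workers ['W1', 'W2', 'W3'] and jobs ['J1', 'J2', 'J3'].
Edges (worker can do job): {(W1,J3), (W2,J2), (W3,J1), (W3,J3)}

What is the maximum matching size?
Maximum matching size = 3

Maximum matching: {(W1,J3), (W2,J2), (W3,J1)}
Size: 3

This assigns 3 workers to 3 distinct jobs.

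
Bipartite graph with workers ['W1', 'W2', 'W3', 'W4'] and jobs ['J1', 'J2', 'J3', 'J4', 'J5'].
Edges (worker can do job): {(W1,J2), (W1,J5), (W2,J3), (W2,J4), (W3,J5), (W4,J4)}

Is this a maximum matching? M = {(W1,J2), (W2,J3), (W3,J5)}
No, size 3 is not maximum

Proposed matching has size 3.
Maximum matching size for this graph: 4.

This is NOT maximum - can be improved to size 4.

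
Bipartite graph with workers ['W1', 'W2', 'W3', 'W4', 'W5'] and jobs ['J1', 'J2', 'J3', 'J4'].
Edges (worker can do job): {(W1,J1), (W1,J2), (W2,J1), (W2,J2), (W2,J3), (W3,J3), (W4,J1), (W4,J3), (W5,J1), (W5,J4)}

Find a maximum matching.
Matching: {(W1,J2), (W3,J3), (W4,J1), (W5,J4)}

Maximum matching (size 4):
  W1 → J2
  W3 → J3
  W4 → J1
  W5 → J4

Each worker is assigned to at most one job, and each job to at most one worker.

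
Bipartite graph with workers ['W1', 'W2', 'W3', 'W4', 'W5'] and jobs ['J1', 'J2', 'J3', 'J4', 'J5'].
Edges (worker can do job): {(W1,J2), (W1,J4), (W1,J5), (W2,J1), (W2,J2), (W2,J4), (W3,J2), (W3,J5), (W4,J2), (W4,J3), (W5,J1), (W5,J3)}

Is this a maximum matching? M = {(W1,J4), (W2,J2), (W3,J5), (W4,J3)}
No, size 4 is not maximum

Proposed matching has size 4.
Maximum matching size for this graph: 5.

This is NOT maximum - can be improved to size 5.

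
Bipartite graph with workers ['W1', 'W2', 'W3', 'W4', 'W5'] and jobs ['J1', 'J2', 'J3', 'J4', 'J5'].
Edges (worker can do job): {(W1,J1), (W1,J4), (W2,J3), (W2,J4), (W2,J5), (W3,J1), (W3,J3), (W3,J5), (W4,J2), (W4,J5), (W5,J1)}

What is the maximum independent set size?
Maximum independent set = 5

By König's theorem:
- Min vertex cover = Max matching = 5
- Max independent set = Total vertices - Min vertex cover
- Max independent set = 10 - 5 = 5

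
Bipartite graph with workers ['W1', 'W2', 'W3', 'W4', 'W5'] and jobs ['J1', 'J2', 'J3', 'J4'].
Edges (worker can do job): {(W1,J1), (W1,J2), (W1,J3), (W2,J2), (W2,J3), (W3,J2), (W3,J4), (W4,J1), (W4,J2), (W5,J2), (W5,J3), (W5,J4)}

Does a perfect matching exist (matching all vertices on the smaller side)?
Yes, perfect matching exists (size 4)

Perfect matching: {(W1,J2), (W3,J4), (W4,J1), (W5,J3)}
All 4 vertices on the smaller side are matched.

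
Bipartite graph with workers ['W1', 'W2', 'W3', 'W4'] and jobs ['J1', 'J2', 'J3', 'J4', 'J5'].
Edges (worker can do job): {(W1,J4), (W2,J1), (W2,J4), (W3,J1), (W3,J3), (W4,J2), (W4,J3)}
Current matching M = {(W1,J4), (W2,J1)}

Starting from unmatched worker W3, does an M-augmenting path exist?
Yes: W3 → J3

An M-augmenting path alternates non-matching / matching edges, starting and ending at unmatched vertices.
Path: W3 → J3
(J3 is unmatched in M, so the path is augmenting.)
Flipping edges along this path would increase |M| from 2 to 3.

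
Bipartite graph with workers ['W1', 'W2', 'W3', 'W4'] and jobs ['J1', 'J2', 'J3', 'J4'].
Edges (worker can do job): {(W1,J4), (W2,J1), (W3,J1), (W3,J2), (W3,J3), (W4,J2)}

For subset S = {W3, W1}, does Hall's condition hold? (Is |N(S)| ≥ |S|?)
Yes: |N(S)| = 4, |S| = 2

Subset S = {W3, W1}
Neighbors N(S) = {J1, J2, J3, J4}

|N(S)| = 4, |S| = 2
Hall's condition: |N(S)| ≥ |S| is satisfied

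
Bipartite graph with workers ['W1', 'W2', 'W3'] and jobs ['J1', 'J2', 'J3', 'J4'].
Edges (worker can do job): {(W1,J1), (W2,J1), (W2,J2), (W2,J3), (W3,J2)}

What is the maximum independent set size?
Maximum independent set = 4

By König's theorem:
- Min vertex cover = Max matching = 3
- Max independent set = Total vertices - Min vertex cover
- Max independent set = 7 - 3 = 4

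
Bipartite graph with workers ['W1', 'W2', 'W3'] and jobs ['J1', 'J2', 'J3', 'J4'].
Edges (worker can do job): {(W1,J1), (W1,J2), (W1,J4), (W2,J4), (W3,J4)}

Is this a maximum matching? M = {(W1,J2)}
No, size 1 is not maximum

Proposed matching has size 1.
Maximum matching size for this graph: 2.

This is NOT maximum - can be improved to size 2.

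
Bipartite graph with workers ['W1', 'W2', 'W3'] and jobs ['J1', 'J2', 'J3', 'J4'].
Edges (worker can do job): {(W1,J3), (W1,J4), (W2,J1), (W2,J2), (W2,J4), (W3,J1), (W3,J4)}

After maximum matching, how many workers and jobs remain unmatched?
Unmatched: 0 workers, 1 jobs

Maximum matching size: 3
Workers: 3 total, 3 matched, 0 unmatched
Jobs: 4 total, 3 matched, 1 unmatched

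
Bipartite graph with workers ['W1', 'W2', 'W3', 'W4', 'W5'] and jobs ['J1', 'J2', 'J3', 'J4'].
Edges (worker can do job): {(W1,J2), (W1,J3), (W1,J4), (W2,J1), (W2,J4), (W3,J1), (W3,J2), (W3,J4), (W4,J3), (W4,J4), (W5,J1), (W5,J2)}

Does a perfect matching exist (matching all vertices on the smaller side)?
Yes, perfect matching exists (size 4)

Perfect matching: {(W1,J4), (W3,J1), (W4,J3), (W5,J2)}
All 4 vertices on the smaller side are matched.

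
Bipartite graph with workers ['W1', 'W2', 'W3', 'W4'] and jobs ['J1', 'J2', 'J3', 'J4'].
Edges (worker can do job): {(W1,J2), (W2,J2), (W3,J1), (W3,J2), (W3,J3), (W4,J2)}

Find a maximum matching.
Matching: {(W3,J1), (W4,J2)}

Maximum matching (size 2):
  W3 → J1
  W4 → J2

Each worker is assigned to at most one job, and each job to at most one worker.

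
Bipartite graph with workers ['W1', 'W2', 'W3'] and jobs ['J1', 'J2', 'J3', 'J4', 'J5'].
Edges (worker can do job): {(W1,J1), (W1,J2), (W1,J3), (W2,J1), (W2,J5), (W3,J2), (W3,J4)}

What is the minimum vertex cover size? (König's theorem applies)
Minimum vertex cover size = 3

By König's theorem: in bipartite graphs,
min vertex cover = max matching = 3

Maximum matching has size 3, so minimum vertex cover also has size 3.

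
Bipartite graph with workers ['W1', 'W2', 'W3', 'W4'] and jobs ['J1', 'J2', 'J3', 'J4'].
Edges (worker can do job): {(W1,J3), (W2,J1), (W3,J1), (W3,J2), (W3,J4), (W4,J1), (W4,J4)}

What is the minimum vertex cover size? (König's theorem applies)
Minimum vertex cover size = 4

By König's theorem: in bipartite graphs,
min vertex cover = max matching = 4

Maximum matching has size 4, so minimum vertex cover also has size 4.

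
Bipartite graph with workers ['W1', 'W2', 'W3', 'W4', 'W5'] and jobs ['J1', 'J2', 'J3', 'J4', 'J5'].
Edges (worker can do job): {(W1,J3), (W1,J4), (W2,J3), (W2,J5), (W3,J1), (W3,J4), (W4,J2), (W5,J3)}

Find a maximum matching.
Matching: {(W1,J4), (W2,J5), (W3,J1), (W4,J2), (W5,J3)}

Maximum matching (size 5):
  W1 → J4
  W2 → J5
  W3 → J1
  W4 → J2
  W5 → J3

Each worker is assigned to at most one job, and each job to at most one worker.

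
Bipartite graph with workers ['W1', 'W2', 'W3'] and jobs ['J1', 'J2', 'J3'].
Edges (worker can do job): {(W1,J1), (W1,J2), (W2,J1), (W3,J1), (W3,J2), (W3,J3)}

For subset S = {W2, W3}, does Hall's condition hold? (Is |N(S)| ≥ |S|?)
Yes: |N(S)| = 3, |S| = 2

Subset S = {W2, W3}
Neighbors N(S) = {J1, J2, J3}

|N(S)| = 3, |S| = 2
Hall's condition: |N(S)| ≥ |S| is satisfied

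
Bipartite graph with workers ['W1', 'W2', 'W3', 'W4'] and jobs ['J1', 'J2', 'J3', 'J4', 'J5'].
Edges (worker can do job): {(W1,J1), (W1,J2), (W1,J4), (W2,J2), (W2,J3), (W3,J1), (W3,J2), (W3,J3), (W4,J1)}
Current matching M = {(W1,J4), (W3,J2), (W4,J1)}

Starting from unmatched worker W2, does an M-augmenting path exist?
Yes: W2 → J3

An M-augmenting path alternates non-matching / matching edges, starting and ending at unmatched vertices.
Path: W2 → J3
(J3 is unmatched in M, so the path is augmenting.)
Flipping edges along this path would increase |M| from 3 to 4.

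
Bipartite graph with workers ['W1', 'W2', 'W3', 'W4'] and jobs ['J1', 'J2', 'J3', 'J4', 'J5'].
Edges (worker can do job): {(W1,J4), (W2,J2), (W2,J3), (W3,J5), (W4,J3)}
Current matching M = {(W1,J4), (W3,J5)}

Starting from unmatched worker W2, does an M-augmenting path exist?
Yes: W2 → J3

An M-augmenting path alternates non-matching / matching edges, starting and ending at unmatched vertices.
Path: W2 → J3
(J3 is unmatched in M, so the path is augmenting.)
Flipping edges along this path would increase |M| from 2 to 3.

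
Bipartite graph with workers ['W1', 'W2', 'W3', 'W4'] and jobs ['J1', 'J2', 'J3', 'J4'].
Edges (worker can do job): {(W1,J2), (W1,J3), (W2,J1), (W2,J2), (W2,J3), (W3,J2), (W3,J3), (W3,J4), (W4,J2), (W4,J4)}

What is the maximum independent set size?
Maximum independent set = 4

By König's theorem:
- Min vertex cover = Max matching = 4
- Max independent set = Total vertices - Min vertex cover
- Max independent set = 8 - 4 = 4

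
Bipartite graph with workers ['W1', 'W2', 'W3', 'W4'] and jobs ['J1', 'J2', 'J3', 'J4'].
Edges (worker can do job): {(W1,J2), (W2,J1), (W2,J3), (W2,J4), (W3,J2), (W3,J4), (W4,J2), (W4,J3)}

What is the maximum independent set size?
Maximum independent set = 4

By König's theorem:
- Min vertex cover = Max matching = 4
- Max independent set = Total vertices - Min vertex cover
- Max independent set = 8 - 4 = 4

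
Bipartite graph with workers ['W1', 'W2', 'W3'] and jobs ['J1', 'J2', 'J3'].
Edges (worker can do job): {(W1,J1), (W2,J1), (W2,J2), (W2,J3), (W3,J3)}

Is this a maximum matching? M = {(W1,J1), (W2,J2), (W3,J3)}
Yes, size 3 is maximum

Proposed matching has size 3.
Maximum matching size for this graph: 3.

This is a maximum matching.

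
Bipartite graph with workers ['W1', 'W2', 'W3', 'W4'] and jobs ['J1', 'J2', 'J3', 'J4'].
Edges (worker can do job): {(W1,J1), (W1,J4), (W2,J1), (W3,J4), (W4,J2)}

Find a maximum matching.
Matching: {(W1,J1), (W3,J4), (W4,J2)}

Maximum matching (size 3):
  W1 → J1
  W3 → J4
  W4 → J2

Each worker is assigned to at most one job, and each job to at most one worker.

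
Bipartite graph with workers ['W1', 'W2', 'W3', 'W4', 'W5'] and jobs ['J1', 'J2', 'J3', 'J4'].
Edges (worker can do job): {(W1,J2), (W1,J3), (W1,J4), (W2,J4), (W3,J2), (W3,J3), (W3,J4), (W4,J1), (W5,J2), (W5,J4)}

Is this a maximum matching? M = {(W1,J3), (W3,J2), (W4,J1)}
No, size 3 is not maximum

Proposed matching has size 3.
Maximum matching size for this graph: 4.

This is NOT maximum - can be improved to size 4.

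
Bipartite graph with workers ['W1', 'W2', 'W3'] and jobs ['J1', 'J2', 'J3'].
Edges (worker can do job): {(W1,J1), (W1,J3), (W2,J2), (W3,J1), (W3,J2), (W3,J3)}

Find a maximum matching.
Matching: {(W1,J3), (W2,J2), (W3,J1)}

Maximum matching (size 3):
  W1 → J3
  W2 → J2
  W3 → J1

Each worker is assigned to at most one job, and each job to at most one worker.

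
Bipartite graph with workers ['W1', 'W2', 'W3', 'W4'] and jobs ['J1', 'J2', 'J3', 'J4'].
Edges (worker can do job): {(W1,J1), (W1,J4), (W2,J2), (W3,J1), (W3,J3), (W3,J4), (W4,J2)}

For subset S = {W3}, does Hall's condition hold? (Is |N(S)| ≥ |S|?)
Yes: |N(S)| = 3, |S| = 1

Subset S = {W3}
Neighbors N(S) = {J1, J3, J4}

|N(S)| = 3, |S| = 1
Hall's condition: |N(S)| ≥ |S| is satisfied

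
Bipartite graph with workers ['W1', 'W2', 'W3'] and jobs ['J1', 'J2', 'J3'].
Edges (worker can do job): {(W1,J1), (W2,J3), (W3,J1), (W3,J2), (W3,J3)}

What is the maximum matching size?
Maximum matching size = 3

Maximum matching: {(W1,J1), (W2,J3), (W3,J2)}
Size: 3

This assigns 3 workers to 3 distinct jobs.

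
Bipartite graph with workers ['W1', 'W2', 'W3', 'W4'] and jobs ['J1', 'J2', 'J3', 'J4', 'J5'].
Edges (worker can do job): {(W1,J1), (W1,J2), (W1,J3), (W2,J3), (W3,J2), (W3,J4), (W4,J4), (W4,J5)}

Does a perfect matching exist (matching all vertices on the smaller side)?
Yes, perfect matching exists (size 4)

Perfect matching: {(W1,J1), (W2,J3), (W3,J2), (W4,J4)}
All 4 vertices on the smaller side are matched.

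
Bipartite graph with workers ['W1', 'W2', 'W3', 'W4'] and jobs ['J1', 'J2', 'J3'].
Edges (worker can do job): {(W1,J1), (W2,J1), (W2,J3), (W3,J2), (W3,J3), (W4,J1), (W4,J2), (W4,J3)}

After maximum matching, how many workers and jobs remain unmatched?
Unmatched: 1 workers, 0 jobs

Maximum matching size: 3
Workers: 4 total, 3 matched, 1 unmatched
Jobs: 3 total, 3 matched, 0 unmatched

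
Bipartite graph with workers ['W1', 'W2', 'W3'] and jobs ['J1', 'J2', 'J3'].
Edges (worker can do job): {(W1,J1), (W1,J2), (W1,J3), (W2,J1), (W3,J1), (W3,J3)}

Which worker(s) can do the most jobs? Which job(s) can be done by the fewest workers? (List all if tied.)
Most versatile: W1 (3 jobs); Least covered: J2 (1 workers)

Worker degrees (jobs they can do): W1:3, W2:1, W3:2
Job degrees (workers who can do it): J1:3, J2:1, J3:2

Maximum worker degree is 3, achieved by: W1
Minimum job degree is 1, achieved by: J2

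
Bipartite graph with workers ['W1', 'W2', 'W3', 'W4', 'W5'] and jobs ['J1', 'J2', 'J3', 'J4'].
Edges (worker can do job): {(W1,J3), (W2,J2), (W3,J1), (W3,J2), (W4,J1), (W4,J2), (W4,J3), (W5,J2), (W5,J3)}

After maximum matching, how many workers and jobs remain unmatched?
Unmatched: 2 workers, 1 jobs

Maximum matching size: 3
Workers: 5 total, 3 matched, 2 unmatched
Jobs: 4 total, 3 matched, 1 unmatched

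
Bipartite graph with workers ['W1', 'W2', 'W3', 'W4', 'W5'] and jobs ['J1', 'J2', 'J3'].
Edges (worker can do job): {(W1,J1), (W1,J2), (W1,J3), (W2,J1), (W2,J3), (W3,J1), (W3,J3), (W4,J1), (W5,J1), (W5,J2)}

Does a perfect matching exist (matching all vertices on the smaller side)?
Yes, perfect matching exists (size 3)

Perfect matching: {(W1,J3), (W3,J1), (W5,J2)}
All 3 vertices on the smaller side are matched.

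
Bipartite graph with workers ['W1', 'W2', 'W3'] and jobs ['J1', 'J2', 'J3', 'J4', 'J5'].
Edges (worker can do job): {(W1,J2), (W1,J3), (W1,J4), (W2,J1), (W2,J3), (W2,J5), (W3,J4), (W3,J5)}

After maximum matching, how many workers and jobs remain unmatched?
Unmatched: 0 workers, 2 jobs

Maximum matching size: 3
Workers: 3 total, 3 matched, 0 unmatched
Jobs: 5 total, 3 matched, 2 unmatched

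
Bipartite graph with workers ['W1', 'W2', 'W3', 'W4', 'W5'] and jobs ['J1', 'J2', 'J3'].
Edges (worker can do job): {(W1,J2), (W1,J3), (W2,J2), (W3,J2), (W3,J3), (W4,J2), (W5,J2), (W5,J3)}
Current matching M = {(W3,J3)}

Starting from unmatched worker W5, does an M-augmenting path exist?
Yes: W5 → J3 → W3 → J2

An M-augmenting path alternates non-matching / matching edges, starting and ending at unmatched vertices.
Path: W5 → J3 → W3 → J2
(J2 is unmatched in M, so the path is augmenting.)
Flipping edges along this path would increase |M| from 1 to 2.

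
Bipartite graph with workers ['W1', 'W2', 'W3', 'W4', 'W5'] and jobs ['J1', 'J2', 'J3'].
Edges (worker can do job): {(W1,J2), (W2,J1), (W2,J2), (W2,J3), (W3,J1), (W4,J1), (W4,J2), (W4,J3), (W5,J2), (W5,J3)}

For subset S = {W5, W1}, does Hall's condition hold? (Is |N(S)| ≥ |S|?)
Yes: |N(S)| = 2, |S| = 2

Subset S = {W5, W1}
Neighbors N(S) = {J2, J3}

|N(S)| = 2, |S| = 2
Hall's condition: |N(S)| ≥ |S| is satisfied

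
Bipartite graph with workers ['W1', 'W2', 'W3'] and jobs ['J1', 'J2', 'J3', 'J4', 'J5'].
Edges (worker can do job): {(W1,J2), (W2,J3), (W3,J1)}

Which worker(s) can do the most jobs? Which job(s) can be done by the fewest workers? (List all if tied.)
Most versatile: W1, W2, W3 (1 jobs); Least covered: J4, J5 (0 workers)

Worker degrees (jobs they can do): W1:1, W2:1, W3:1
Job degrees (workers who can do it): J1:1, J2:1, J3:1, J4:0, J5:0

Maximum worker degree is 1, achieved by: W1, W2, W3
Minimum job degree is 0, achieved by: J4, J5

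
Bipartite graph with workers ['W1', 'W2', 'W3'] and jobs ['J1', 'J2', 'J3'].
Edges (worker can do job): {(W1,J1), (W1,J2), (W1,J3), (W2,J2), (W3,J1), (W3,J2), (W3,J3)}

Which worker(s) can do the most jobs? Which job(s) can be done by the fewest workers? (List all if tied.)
Most versatile: W1, W3 (3 jobs); Least covered: J1, J3 (2 workers)

Worker degrees (jobs they can do): W1:3, W2:1, W3:3
Job degrees (workers who can do it): J1:2, J2:3, J3:2

Maximum worker degree is 3, achieved by: W1, W3
Minimum job degree is 2, achieved by: J1, J3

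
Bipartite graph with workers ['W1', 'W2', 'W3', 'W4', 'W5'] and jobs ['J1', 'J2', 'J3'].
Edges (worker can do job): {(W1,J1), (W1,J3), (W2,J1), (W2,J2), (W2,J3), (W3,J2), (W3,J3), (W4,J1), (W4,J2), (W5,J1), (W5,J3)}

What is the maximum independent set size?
Maximum independent set = 5

By König's theorem:
- Min vertex cover = Max matching = 3
- Max independent set = Total vertices - Min vertex cover
- Max independent set = 8 - 3 = 5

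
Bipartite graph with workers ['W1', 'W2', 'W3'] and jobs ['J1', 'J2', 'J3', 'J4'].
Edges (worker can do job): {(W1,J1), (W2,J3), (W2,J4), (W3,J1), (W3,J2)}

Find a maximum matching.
Matching: {(W1,J1), (W2,J4), (W3,J2)}

Maximum matching (size 3):
  W1 → J1
  W2 → J4
  W3 → J2

Each worker is assigned to at most one job, and each job to at most one worker.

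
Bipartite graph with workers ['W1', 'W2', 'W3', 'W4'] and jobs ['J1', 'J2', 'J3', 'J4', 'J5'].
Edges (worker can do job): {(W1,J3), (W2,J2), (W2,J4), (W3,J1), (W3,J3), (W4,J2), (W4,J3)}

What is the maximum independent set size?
Maximum independent set = 5

By König's theorem:
- Min vertex cover = Max matching = 4
- Max independent set = Total vertices - Min vertex cover
- Max independent set = 9 - 4 = 5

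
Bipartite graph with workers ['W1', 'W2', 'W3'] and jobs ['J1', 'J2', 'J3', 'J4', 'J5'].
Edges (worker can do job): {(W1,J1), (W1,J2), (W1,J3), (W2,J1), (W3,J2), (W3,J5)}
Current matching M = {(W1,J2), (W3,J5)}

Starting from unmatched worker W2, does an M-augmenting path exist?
Yes: W2 → J1

An M-augmenting path alternates non-matching / matching edges, starting and ending at unmatched vertices.
Path: W2 → J1
(J1 is unmatched in M, so the path is augmenting.)
Flipping edges along this path would increase |M| from 2 to 3.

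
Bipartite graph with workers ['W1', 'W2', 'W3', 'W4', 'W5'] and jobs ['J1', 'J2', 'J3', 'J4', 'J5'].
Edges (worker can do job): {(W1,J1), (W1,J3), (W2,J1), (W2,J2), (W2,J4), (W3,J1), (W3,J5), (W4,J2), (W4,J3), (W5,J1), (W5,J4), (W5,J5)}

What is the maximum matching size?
Maximum matching size = 5

Maximum matching: {(W1,J3), (W2,J1), (W3,J5), (W4,J2), (W5,J4)}
Size: 5

This assigns 5 workers to 5 distinct jobs.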